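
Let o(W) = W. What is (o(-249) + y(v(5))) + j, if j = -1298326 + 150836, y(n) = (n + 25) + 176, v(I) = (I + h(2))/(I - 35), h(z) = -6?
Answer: -34426139/30 ≈ -1.1475e+6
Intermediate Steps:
v(I) = (-6 + I)/(-35 + I) (v(I) = (I - 6)/(I - 35) = (-6 + I)/(-35 + I))
y(n) = 201 + n (y(n) = (25 + n) + 176 = 201 + n)
j = -1147490
(o(-249) + y(v(5))) + j = (-249 + (201 + (-6 + 5)/(-35 + 5))) - 1147490 = (-249 + (201 - 1/(-30))) - 1147490 = (-249 + (201 - 1/30*(-1))) - 1147490 = (-249 + (201 + 1/30)) - 1147490 = (-249 + 6031/30) - 1147490 = -1439/30 - 1147490 = -34426139/30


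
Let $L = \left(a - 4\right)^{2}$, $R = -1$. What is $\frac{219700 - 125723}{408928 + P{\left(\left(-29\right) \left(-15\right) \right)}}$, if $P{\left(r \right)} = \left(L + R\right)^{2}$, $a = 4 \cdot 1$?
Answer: $\frac{93977}{408929} \approx 0.22981$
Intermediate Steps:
$a = 4$
$L = 0$ ($L = \left(4 - 4\right)^{2} = 0^{2} = 0$)
$P{\left(r \right)} = 1$ ($P{\left(r \right)} = \left(0 - 1\right)^{2} = \left(-1\right)^{2} = 1$)
$\frac{219700 - 125723}{408928 + P{\left(\left(-29\right) \left(-15\right) \right)}} = \frac{219700 - 125723}{408928 + 1} = \frac{93977}{408929}$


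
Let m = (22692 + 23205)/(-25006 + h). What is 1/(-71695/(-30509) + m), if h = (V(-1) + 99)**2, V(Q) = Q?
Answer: -156633206/98675061 ≈ -1.5874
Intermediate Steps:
h = 9604 (h = (-1 + 99)**2 = 98**2 = 9604)
m = -15299/5134 (m = (22692 + 23205)/(-25006 + 9604) = 45897/(-15402) = 45897*(-1/15402) = -15299/5134 ≈ -2.9799)
1/(-71695/(-30509) + m) = 1/(-71695/(-30509) - 15299/5134) = 1/(-71695*(-1/30509) - 15299/5134) = 1/(71695/30509 - 15299/5134) = 1/(-98675061/156633206) = -156633206/98675061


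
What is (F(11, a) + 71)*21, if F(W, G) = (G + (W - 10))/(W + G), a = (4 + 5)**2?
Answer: 69447/46 ≈ 1509.7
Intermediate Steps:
a = 81 (a = 9**2 = 81)
F(W, G) = (-10 + G + W)/(G + W) (F(W, G) = (G + (-10 + W))/(G + W) = (-10 + G + W)/(G + W))
(F(11, a) + 71)*21 = ((-10 + 81 + 11)/(81 + 11) + 71)*21 = (82/92 + 71)*21 = ((1/92)*82 + 71)*21 = (41/46 + 71)*21 = (3307/46)*21 = 69447/46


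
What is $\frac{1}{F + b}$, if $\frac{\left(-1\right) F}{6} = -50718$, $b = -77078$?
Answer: $\frac{1}{227230} \approx 4.4008 \cdot 10^{-6}$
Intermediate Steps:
$F = 304308$ ($F = \left(-6\right) \left(-50718\right) = 304308$)
$\frac{1}{F + b} = \frac{1}{304308 - 77078} = \frac{1}{227230}$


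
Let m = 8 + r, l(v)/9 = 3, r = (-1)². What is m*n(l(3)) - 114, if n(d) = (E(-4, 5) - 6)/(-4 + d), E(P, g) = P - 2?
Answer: -2730/23 ≈ -118.70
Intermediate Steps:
E(P, g) = -2 + P
r = 1
l(v) = 27 (l(v) = 9*3 = 27)
m = 9 (m = 8 + 1 = 9)
n(d) = -12/(-4 + d) (n(d) = ((-2 - 4) - 6)/(-4 + d) = (-6 - 6)/(-4 + d) = -12/(-4 + d))
m*n(l(3)) - 114 = 9*(-12/(-4 + 27)) - 114 = 9*(-12/23) - 114 = -108/23 - 114 = -2730/23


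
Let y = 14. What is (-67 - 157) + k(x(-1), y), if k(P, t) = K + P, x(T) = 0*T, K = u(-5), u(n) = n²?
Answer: -199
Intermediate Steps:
K = 25 (K = (-5)² = 25)
x(T) = 0
k(P, t) = 25 + P
(-67 - 157) + k(x(-1), y) = (-67 - 157) + (25 + 0) = -224 + 25 = -199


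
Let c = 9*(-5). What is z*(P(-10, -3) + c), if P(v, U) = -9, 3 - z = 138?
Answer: 7290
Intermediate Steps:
z = -135 (z = 3 - 1*138 = 3 - 138 = -135)
c = -45
z*(P(-10, -3) + c) = -135*(-9 - 45) = -135*(-54) = 7290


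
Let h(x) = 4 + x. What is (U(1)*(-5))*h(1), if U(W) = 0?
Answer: 0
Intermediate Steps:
(U(1)*(-5))*h(1) = (0*(-5))*(4 + 1) = 0*5 = 0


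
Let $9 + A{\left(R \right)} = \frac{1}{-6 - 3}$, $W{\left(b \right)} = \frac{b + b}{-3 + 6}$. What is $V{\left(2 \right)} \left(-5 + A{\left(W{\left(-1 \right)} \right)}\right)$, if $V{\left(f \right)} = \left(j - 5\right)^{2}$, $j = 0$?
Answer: $- \frac{3175}{9} \approx -352.78$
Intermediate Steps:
$V{\left(f \right)} = 25$ ($V{\left(f \right)} = \left(0 - 5\right)^{2} = \left(-5\right)^{2} = 25$)
$W{\left(b \right)} = \frac{2 b}{3}$
$A{\left(R \right)} = - \frac{82}{9}$ ($A{\left(R \right)} = -9 + \frac{1}{-6 - 3} = -9 + \frac{1}{-9} = -9 - \frac{1}{9} = - \frac{82}{9}$)
$V{\left(2 \right)} \left(-5 + A{\left(W{\left(-1 \right)} \right)}\right) = 25 \left(-5 - \frac{82}{9}\right) = 25 \left(- \frac{127}{9}\right) = - \frac{3175}{9}$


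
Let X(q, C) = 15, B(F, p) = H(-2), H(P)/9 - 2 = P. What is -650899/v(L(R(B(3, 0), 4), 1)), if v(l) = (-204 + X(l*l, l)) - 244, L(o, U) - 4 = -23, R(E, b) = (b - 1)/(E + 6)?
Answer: 650899/433 ≈ 1503.2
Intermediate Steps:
H(P) = 18 + 9*P
B(F, p) = 0 (B(F, p) = 18 + 9*(-2) = 18 - 18 = 0)
R(E, b) = (-1 + b)/(6 + E)
L(o, U) = -19 (L(o, U) = 4 - 23 = -19)
v(l) = -433 (v(l) = (-204 + 15) - 244 = -189 - 244 = -433)
-650899/v(L(R(B(3, 0), 4), 1)) = -650899/(-433) = -650899*(-1/433) = 650899/433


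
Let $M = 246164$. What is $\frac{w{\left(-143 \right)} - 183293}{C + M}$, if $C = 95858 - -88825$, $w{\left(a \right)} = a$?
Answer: $- \frac{183436}{430847} \approx -0.42576$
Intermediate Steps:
$C = 184683$ ($C = 95858 + 88825 = 184683$)
$\frac{w{\left(-143 \right)} - 183293}{C + M} = \frac{-143 - 183293}{184683 + 246164} = - \frac{183436}{430847}$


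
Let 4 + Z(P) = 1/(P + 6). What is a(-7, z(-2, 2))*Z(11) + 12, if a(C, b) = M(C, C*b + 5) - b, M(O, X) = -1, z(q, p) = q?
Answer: 137/17 ≈ 8.0588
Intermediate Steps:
a(C, b) = -1 - b
Z(P) = -4 + 1/(6 + P) (Z(P) = -4 + 1/(P + 6) = -4 + 1/(6 + P))
a(-7, z(-2, 2))*Z(11) + 12 = (-1 - 1*(-2))*((-23 - 4*11)/(6 + 11)) + 12 = (-1 + 2)*((-23 - 44)/17) + 12 = 1*((1/17)*(-67)) + 12 = 1*(-67/17) + 12 = -67/17 + 12 = 137/17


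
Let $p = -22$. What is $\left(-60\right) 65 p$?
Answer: $85800$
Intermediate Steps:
$\left(-60\right) 65 p = \left(-60\right) 65 \left(-22\right) = \left(-3900\right) \left(-22\right) = 85800$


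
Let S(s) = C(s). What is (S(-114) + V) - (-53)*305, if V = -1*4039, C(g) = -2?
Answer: 12124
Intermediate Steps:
V = -4039
S(s) = -2
(S(-114) + V) - (-53)*305 = (-2 - 4039) - (-53)*305 = -4041 - 1*(-16165) = -4041 + 16165 = 12124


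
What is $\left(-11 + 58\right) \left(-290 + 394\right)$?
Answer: $4888$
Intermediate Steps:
$\left(-11 + 58\right) \left(-290 + 394\right) = 47 \cdot 104 = 4888$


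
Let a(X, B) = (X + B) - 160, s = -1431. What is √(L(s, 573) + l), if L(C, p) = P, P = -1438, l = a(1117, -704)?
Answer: I*√1185 ≈ 34.424*I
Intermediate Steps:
a(X, B) = -160 + B + X (a(X, B) = (B + X) - 160 = -160 + B + X)
l = 253 (l = -160 - 704 + 1117 = 253)
L(C, p) = -1438
√(L(s, 573) + l) = √(-1438 + 253) = √(-1185) = I*√1185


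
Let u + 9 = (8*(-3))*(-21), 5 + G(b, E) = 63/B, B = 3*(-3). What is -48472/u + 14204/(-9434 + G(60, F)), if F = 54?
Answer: -232448746/2337885 ≈ -99.427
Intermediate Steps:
B = -9
G(b, E) = -12 (G(b, E) = -5 + 63/(-9) = -5 + 63*(-⅑) = -5 - 7 = -12)
u = 495 (u = -9 + (8*(-3))*(-21) = -9 - 24*(-21) = -9 + 504 = 495)
-48472/u + 14204/(-9434 + G(60, F)) = -48472/495 + 14204/(-9434 - 12) = -48472*1/495 + 14204/(-9446) = -48472/495 + 14204*(-1/9446) = -48472/495 - 7102/4723 = -232448746/2337885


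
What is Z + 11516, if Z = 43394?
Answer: 54910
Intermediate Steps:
Z + 11516 = 43394 + 11516 = 54910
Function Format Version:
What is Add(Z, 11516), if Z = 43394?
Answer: 54910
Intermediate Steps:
Add(Z, 11516) = Add(43394, 11516) = 54910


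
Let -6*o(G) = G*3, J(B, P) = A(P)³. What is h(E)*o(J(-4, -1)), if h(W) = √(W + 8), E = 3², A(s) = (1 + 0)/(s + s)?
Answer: √17/16 ≈ 0.25769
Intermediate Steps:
A(s) = 1/(2*s)
E = 9
h(W) = √(8 + W)
J(B, P) = 1/(8*P³) (J(B, P) = (1/(2*P))³ = 1/(8*P³))
o(G) = -G/2 (o(G) = -G*3/6 = -G/2)
h(E)*o(J(-4, -1)) = √(8 + 9)*(-1/(16*(-1)³)) = √17*(-(-1)/16) = √17*(-½*(-⅛)) = √17*(1/16) = √17/16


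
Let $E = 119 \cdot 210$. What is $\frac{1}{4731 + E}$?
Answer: $\frac{1}{29721} \approx 3.3646 \cdot 10^{-5}$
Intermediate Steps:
$E = 24990$
$\frac{1}{4731 + E} = \frac{1}{4731 + 24990} = \frac{1}{29721}$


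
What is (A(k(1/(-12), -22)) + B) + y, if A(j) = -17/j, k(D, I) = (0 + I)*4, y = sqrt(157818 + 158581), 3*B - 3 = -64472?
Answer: -5673221/264 + sqrt(316399) ≈ -20927.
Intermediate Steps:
B = -64469/3 (B = 1 + (1/3)*(-64472) = 1 - 64472/3 = -64469/3 ≈ -21490.)
y = sqrt(316399) ≈ 562.49
k(D, I) = 4*I (k(D, I) = I*4 = 4*I)
(A(k(1/(-12), -22)) + B) + y = (-17/(4*(-22)) - 64469/3) + sqrt(316399) = (-17/(-88) - 64469/3) + sqrt(316399) = (-17*(-1/88) - 64469/3) + sqrt(316399) = (17/88 - 64469/3) + sqrt(316399) = -5673221/264 + sqrt(316399)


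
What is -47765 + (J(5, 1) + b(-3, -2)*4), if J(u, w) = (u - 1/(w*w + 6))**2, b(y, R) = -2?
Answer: -2339721/49 ≈ -47749.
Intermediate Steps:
J(u, w) = (u - 1/(6 + w**2))**2 (J(u, w) = (u - 1/(w**2 + 6))**2 = (u - 1/(6 + w**2))**2)
-47765 + (J(5, 1) + b(-3, -2)*4) = -47765 + ((-1 + 6*5 + 5*1**2)**2/(6 + 1**2)**2 - 2*4) = -47765 + ((-1 + 30 + 5*1)**2/(6 + 1)**2 - 8) = -47765 + ((-1 + 30 + 5)**2/7**2 - 8) = -47765 + ((1/49)*34**2 - 8) = -47765 + ((1/49)*1156 - 8) = -47765 + (1156/49 - 8) = -47765 + 764/49 = -2339721/49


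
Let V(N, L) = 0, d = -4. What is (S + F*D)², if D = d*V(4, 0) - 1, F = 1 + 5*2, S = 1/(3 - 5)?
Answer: 529/4 ≈ 132.25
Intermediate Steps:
S = -½ (S = 1/(-2) = -½ ≈ -0.50000)
F = 11 (F = 1 + 10 = 11)
D = -1 (D = -4*0 - 1 = 0 - 1 = -1)
(S + F*D)² = (-½ + 11*(-1))² = (-½ - 11)² = (-23/2)² = 529/4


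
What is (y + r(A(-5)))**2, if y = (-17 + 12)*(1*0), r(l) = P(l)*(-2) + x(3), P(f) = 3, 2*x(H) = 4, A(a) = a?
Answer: 16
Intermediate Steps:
x(H) = 2 (x(H) = (1/2)*4 = 2)
r(l) = -4 (r(l) = 3*(-2) + 2 = -6 + 2 = -4)
y = 0 (y = -5*0 = 0)
(y + r(A(-5)))**2 = (0 - 4)**2 = (-4)**2 = 16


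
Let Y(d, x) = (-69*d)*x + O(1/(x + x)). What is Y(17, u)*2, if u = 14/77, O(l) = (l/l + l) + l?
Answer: -4549/11 ≈ -413.55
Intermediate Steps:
O(l) = 1 + 2*l (O(l) = (1 + l) + l = 1 + 2*l)
u = 2/11 (u = 14*(1/77) = 2/11 ≈ 0.18182)
Y(d, x) = 1 + 1/x - 69*d*x (Y(d, x) = (-69*d)*x + (1 + 2/(x + x)) = -69*d*x + (1 + 2/((2*x))) = -69*d*x + (1 + 2*(1/(2*x))) = -69*d*x + (1 + 1/x) = 1 + 1/x - 69*d*x)
Y(17, u)*2 = (1 + 1/(2/11) - 69*17*2/11)*2 = (1 + 11/2 - 2346/11)*2 = -4549/22*2 = -4549/11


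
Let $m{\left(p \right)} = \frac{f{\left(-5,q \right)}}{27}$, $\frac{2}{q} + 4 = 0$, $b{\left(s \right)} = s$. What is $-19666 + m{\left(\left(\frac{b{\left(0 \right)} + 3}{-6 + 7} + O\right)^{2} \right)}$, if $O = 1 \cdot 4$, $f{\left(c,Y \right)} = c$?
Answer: $- \frac{530987}{27} \approx -19666.0$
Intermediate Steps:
$q = - \frac{1}{2}$ ($q = \frac{2}{-4 + 0} = \frac{2}{-4} = 2 \left(- \frac{1}{4}\right) = - \frac{1}{2} \approx -0.5$)
$O = 4$
$m{\left(p \right)} = - \frac{5}{27}$ ($m{\left(p \right)} = \frac{1}{27} \left(-5\right) = - \frac{5}{27}$)
$-19666 + m{\left(\left(\frac{b{\left(0 \right)} + 3}{-6 + 7} + O\right)^{2} \right)} = -19666 - \frac{5}{27} = - \frac{530987}{27}$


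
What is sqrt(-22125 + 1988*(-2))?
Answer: I*sqrt(26101) ≈ 161.56*I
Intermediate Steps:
sqrt(-22125 + 1988*(-2)) = sqrt(-22125 - 3976) = sqrt(-26101) = I*sqrt(26101)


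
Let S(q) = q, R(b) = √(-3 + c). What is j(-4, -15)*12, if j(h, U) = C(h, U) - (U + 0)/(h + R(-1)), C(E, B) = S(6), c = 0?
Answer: 648/19 - 180*I*√3/19 ≈ 34.105 - 16.409*I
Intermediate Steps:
R(b) = I*√3 (R(b) = √(-3 + 0) = √(-3) = I*√3)
C(E, B) = 6
j(h, U) = 6 - U/(h + I*√3) (j(h, U) = 6 - (U + 0)/(h + I*√3) = 6 - U/(h + I*√3))
j(-4, -15)*12 = ((-1*(-15) + 6*(-4) + 6*I*√3)/(-4 + I*√3))*12 = ((15 - 24 + 6*I*√3)/(-4 + I*√3))*12 = ((-9 + 6*I*√3)/(-4 + I*√3))*12 = 12*(-9 + 6*I*√3)/(-4 + I*√3)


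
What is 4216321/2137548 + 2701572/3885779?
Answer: 22158431424515/8306039129892 ≈ 2.6677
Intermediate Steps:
4216321/2137548 + 2701572/3885779 = 22158431424515/8306039129892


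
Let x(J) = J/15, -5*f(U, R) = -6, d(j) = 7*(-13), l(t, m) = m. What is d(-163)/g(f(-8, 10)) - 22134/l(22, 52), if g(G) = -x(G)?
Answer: 9254/13 ≈ 711.85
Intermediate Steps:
d(j) = -91
f(U, R) = 6/5 (f(U, R) = -⅕*(-6) = 6/5)
x(J) = J/15 (x(J) = J*(1/15) = J/15)
g(G) = -G/15
d(-163)/g(f(-8, 10)) - 22134/l(22, 52) = -91/((-1/15*6/5)) - 22134/52 = -91/(-2/25) - 22134*1/52 = -91*(-25/2) - 11067/26 = 2275/2 - 11067/26 = 9254/13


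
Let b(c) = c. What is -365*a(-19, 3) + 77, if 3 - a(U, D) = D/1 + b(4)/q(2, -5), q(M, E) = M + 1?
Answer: 1691/3 ≈ 563.67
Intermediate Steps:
q(M, E) = 1 + M
a(U, D) = 5/3 - D (a(U, D) = 3 - (D/1 + 4/(1 + 2)) = 3 - (D*1 + 4/3) = 3 - (D + 4*(⅓)) = 3 - (D + 4/3) = 3 - (4/3 + D) = 3 + (-4/3 - D) = 5/3 - D)
-365*a(-19, 3) + 77 = -365*(5/3 - 1*3) + 77 = -365*(5/3 - 3) + 77 = -365*(-4/3) + 77 = 1460/3 + 77 = 1691/3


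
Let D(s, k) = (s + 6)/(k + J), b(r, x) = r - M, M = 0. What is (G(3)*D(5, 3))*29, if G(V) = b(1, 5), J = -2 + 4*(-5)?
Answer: -319/19 ≈ -16.789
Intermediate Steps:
J = -22 (J = -2 - 20 = -22)
b(r, x) = r (b(r, x) = r - 1*0 = r + 0 = r)
G(V) = 1
D(s, k) = (6 + s)/(-22 + k) (D(s, k) = (s + 6)/(k - 22) = (6 + s)/(-22 + k))
(G(3)*D(5, 3))*29 = (1*((6 + 5)/(-22 + 3)))*29 = (1*(11/(-19)))*29 = (1*(-1/19*11))*29 = (1*(-11/19))*29 = -11/19*29 = -319/19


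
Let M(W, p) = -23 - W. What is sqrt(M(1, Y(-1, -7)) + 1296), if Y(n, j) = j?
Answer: 2*sqrt(318) ≈ 35.665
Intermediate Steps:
sqrt(M(1, Y(-1, -7)) + 1296) = sqrt((-23 - 1*1) + 1296) = sqrt((-23 - 1) + 1296) = sqrt(-24 + 1296) = sqrt(1272) = 2*sqrt(318)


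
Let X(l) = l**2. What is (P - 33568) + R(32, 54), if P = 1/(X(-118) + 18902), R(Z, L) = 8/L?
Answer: -9917084735/295434 ≈ -33568.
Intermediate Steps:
P = 1/32826 (P = 1/((-118)**2 + 18902) = 1/(13924 + 18902) = 1/32826 ≈ 3.0464e-5)
(P - 33568) + R(32, 54) = (1/32826 - 33568) + 8/54 = -1101903167/32826 + 8*(1/54) = -1101903167/32826 + 4/27 = -9917084735/295434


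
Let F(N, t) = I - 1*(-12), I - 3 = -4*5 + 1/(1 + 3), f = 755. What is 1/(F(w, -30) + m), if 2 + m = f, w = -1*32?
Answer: 4/2993 ≈ 0.0013365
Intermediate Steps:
w = -32
I = -67/4 (I = 3 + (-4*5 + 1/(1 + 3)) = 3 + (-20 + 1/4) = 3 - 79/4 = -67/4 ≈ -16.750)
F(N, t) = -19/4 (F(N, t) = -67/4 - 1*(-12) = -67/4 + 12 = -19/4)
m = 753 (m = -2 + 755 = 753)
1/(F(w, -30) + m) = 1/(-19/4 + 753) = 1/(2993/4) = 4/2993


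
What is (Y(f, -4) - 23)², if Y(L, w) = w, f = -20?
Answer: 729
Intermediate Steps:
(Y(f, -4) - 23)² = (-4 - 23)² = (-27)² = 729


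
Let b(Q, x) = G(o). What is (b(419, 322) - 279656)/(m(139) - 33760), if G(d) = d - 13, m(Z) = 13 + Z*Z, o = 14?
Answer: 279655/14426 ≈ 19.385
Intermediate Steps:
m(Z) = 13 + Z²
G(d) = -13 + d
b(Q, x) = 1 (b(Q, x) = -13 + 14 = 1)
(b(419, 322) - 279656)/(m(139) - 33760) = (1 - 279656)/((13 + 139²) - 33760) = -279655/((13 + 19321) - 33760) = -279655/(19334 - 33760) = -279655/(-14426) = -279655*(-1/14426) = 279655/14426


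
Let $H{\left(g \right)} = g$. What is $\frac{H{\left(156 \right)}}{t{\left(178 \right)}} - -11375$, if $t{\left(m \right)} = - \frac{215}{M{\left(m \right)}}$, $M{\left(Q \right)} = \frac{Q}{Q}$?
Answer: $\frac{2445469}{215} \approx 11374.0$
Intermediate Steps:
$M{\left(Q \right)} = 1$
$t{\left(m \right)} = -215$ ($t{\left(m \right)} = - \frac{215}{1} = \left(-215\right) 1 = -215$)
$\frac{H{\left(156 \right)}}{t{\left(178 \right)}} - -11375 = \frac{156}{-215} - -11375 = 156 \left(- \frac{1}{215}\right) + 11375 = - \frac{156}{215} + 11375 = \frac{2445469}{215}$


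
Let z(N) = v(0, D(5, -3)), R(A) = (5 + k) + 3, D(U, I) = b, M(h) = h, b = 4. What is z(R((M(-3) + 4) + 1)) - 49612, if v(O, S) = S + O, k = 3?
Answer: -49608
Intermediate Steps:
D(U, I) = 4
R(A) = 11 (R(A) = (5 + 3) + 3 = 8 + 3 = 11)
v(O, S) = O + S
z(N) = 4 (z(N) = 0 + 4 = 4)
z(R((M(-3) + 4) + 1)) - 49612 = 4 - 49612 = -49608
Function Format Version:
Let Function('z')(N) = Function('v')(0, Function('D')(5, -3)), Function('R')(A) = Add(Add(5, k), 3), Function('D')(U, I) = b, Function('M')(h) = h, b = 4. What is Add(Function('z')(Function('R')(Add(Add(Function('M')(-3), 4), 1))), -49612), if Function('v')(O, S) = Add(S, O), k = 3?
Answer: -49608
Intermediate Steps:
Function('D')(U, I) = 4
Function('R')(A) = 11 (Function('R')(A) = Add(Add(5, 3), 3) = Add(8, 3) = 11)
Function('v')(O, S) = Add(O, S)
Function('z')(N) = 4 (Function('z')(N) = Add(0, 4) = 4)
Add(Function('z')(Function('R')(Add(Add(Function('M')(-3), 4), 1))), -49612) = Add(4, -49612) = -49608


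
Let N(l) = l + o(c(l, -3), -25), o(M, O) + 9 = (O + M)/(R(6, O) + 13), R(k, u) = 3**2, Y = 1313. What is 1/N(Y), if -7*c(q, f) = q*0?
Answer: 22/28663 ≈ 0.00076754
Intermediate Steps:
R(k, u) = 9
c(q, f) = 0 (c(q, f) = -q*0/7 = -1/7*0 = 0)
o(M, O) = -9 + M/22 + O/22 (o(M, O) = -9 + (O + M)/(9 + 13) = -9 + (M + O)/22 = -9 + (M + O)*(1/22) = -9 + (M/22 + O/22) = -9 + M/22 + O/22)
N(l) = -223/22 + l (N(l) = l + (-9 + (1/22)*0 + (1/22)*(-25)) = l + (-9 + 0 - 25/22) = l - 223/22 = -223/22 + l)
1/N(Y) = 1/(-223/22 + 1313) = 1/(28663/22) = 22/28663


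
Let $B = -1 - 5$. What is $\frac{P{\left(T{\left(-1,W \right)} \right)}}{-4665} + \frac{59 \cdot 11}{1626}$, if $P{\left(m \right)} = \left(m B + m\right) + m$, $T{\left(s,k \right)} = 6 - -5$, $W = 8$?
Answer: $\frac{1033043}{2528430} \approx 0.40857$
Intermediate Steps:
$T{\left(s,k \right)} = 11$ ($T{\left(s,k \right)} = 6 + 5 = 11$)
$B = -6$ ($B = -1 - 5 = -6$)
$P{\left(m \right)} = - 4 m$ ($P{\left(m \right)} = \left(m \left(-6\right) + m\right) + m = \left(- 6 m + m\right) + m = - 5 m + m = - 4 m$)
$\frac{P{\left(T{\left(-1,W \right)} \right)}}{-4665} + \frac{59 \cdot 11}{1626} = \frac{\left(-4\right) 11}{-4665} + \frac{59 \cdot 11}{1626} = \left(-44\right) \left(- \frac{1}{4665}\right) + 649 \cdot \frac{1}{1626} = \frac{44}{4665} + \frac{649}{1626} = \frac{1033043}{2528430}$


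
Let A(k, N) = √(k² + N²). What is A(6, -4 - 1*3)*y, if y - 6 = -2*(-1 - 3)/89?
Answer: 542*√85/89 ≈ 56.146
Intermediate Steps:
A(k, N) = √(N² + k²)
y = 542/89 (y = 6 - 2*(-1 - 3)/89 = 6 - 2*(-4)*(1/89) = 6 + 8*(1/89) = 6 + 8/89 = 542/89 ≈ 6.0899)
A(6, -4 - 1*3)*y = √((-4 - 1*3)² + 6²)*(542/89) = √((-4 - 3)² + 36)*(542/89) = √((-7)² + 36)*(542/89) = √(49 + 36)*(542/89) = √85*(542/89) = 542*√85/89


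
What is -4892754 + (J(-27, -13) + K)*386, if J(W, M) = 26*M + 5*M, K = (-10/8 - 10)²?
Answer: -39995671/8 ≈ -4.9995e+6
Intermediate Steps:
K = 2025/16 (K = (-10*⅛ - 10)² = (-5/4 - 10)² = (-45/4)² = 2025/16 ≈ 126.56)
J(W, M) = 31*M
-4892754 + (J(-27, -13) + K)*386 = -4892754 + (31*(-13) + 2025/16)*386 = -4892754 + (-403 + 2025/16)*386 = -4892754 - 4423/16*386 = -4892754 - 853639/8 = -39995671/8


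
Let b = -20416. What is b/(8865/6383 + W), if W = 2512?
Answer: -11846848/1458451 ≈ -8.1229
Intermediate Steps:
b/(8865/6383 + W) = -20416/(8865/6383 + 2512) = -20416/16042961/6383 = -20416*6383/16042961 = -11846848/1458451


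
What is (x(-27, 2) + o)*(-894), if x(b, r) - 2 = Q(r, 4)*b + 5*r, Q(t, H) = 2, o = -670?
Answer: 636528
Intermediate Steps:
x(b, r) = 2 + 2*b + 5*r (x(b, r) = 2 + (2*b + 5*r) = 2 + 2*b + 5*r)
(x(-27, 2) + o)*(-894) = ((2 + 2*(-27) + 5*2) - 670)*(-894) = ((2 - 54 + 10) - 670)*(-894) = (-42 - 670)*(-894) = -712*(-894) = 636528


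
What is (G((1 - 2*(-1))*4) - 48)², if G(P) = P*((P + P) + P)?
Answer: 147456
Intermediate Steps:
G(P) = 3*P² (G(P) = P*(2*P + P) = P*(3*P) = 3*P²)
(G((1 - 2*(-1))*4) - 48)² = (3*((1 - 2*(-1))*4)² - 48)² = (3*((1 + 2)*4)² - 48)² = (3*(3*4)² - 48)² = (3*12² - 48)² = (3*144 - 48)² = (432 - 48)² = 384² = 147456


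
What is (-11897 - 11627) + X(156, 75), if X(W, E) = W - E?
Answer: -23443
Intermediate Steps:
(-11897 - 11627) + X(156, 75) = (-11897 - 11627) + (156 - 1*75) = -23524 + (156 - 75) = -23524 + 81 = -23443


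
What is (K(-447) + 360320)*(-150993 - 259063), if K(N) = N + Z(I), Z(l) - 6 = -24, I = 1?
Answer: -147560701880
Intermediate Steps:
Z(l) = -18 (Z(l) = 6 - 24 = -18)
K(N) = -18 + N (K(N) = N - 18 = -18 + N)
(K(-447) + 360320)*(-150993 - 259063) = ((-18 - 447) + 360320)*(-150993 - 259063) = (-465 + 360320)*(-410056) = 359855*(-410056) = -147560701880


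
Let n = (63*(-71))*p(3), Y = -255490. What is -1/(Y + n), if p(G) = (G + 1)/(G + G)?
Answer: 1/258472 ≈ 3.8689e-6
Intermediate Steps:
p(G) = (1 + G)/(2*G) (p(G) = (1 + G)/((2*G)) = (1 + G)*(1/(2*G)) = (1 + G)/(2*G))
n = -2982 (n = (63*(-71))*((½)*(1 + 3)/3) = -4473*4/(2*3) = -4473*⅔ = -2982)
-1/(Y + n) = -1/(-255490 - 2982) = -1/(-258472) = -1*(-1/258472) = 1/258472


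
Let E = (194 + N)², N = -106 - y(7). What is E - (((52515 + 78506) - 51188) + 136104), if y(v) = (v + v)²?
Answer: -204273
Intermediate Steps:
y(v) = 4*v² (y(v) = (2*v)² = 4*v²)
N = -302 (N = -106 - 4*7² = -106 - 4*49 = -106 - 1*196 = -106 - 196 = -302)
E = 11664 (E = (194 - 302)² = (-108)² = 11664)
E - (((52515 + 78506) - 51188) + 136104) = 11664 - (((52515 + 78506) - 51188) + 136104) = 11664 - ((131021 - 51188) + 136104) = 11664 - (79833 + 136104) = 11664 - 1*215937 = 11664 - 215937 = -204273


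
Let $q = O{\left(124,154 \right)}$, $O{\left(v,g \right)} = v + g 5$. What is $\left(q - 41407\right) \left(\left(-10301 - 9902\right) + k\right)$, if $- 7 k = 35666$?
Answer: $\frac{7174325631}{7} \approx 1.0249 \cdot 10^{9}$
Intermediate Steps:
$O{\left(v,g \right)} = v + 5 g$
$k = - \frac{35666}{7}$ ($k = \left(- \frac{1}{7}\right) 35666 = - \frac{35666}{7} \approx -5095.1$)
$q = 894$ ($q = 124 + 5 \cdot 154 = 124 + 770 = 894$)
$\left(q - 41407\right) \left(\left(-10301 - 9902\right) + k\right) = \left(894 - 41407\right) \left(\left(-10301 - 9902\right) - \frac{35666}{7}\right) = - 40513 \left(\left(-10301 - 9902\right) - \frac{35666}{7}\right) = - 40513 \left(-20203 - \frac{35666}{7}\right) = \left(-40513\right) \left(- \frac{177087}{7}\right) = \frac{7174325631}{7}$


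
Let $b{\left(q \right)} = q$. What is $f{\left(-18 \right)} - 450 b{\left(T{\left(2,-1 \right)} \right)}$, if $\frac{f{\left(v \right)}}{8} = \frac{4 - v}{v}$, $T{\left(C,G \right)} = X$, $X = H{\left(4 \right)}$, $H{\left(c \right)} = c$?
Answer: $- \frac{16288}{9} \approx -1809.8$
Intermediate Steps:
$X = 4$
$T{\left(C,G \right)} = 4$
$f{\left(v \right)} = \frac{8 \left(4 - v\right)}{v}$ ($f{\left(v \right)} = 8 \frac{4 - v}{v} = \frac{8 \left(4 - v\right)}{v}$)
$f{\left(-18 \right)} - 450 b{\left(T{\left(2,-1 \right)} \right)} = \left(-8 + \frac{32}{-18}\right) - 1800 = \left(-8 + 32 \left(- \frac{1}{18}\right)\right) - 1800 = \left(-8 - \frac{16}{9}\right) - 1800 = - \frac{88}{9} - 1800 = - \frac{16288}{9}$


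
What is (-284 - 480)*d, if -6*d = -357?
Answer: -45458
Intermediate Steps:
d = 119/2 (d = -1/6*(-357) = 119/2 ≈ 59.500)
(-284 - 480)*d = (-284 - 480)*(119/2) = -764*119/2 = -45458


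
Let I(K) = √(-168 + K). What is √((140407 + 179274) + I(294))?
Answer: √(319681 + 3*√14) ≈ 565.41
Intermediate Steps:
√((140407 + 179274) + I(294)) = √((140407 + 179274) + √(-168 + 294)) = √(319681 + √126) = √(319681 + 3*√14)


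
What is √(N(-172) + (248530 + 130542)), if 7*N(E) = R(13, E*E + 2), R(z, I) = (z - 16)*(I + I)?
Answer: 2*√4332979/7 ≈ 594.74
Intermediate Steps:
R(z, I) = 2*I*(-16 + z) (R(z, I) = (-16 + z)*(2*I) = 2*I*(-16 + z))
N(E) = -12/7 - 6*E²/7 (N(E) = (2*(E*E + 2)*(-16 + 13))/7 = (2*(E² + 2)*(-3))/7 = (2*(2 + E²)*(-3))/7 = (-12 - 6*E²)/7 = -12/7 - 6*E²/7)
√(N(-172) + (248530 + 130542)) = √((-12/7 - 6/7*(-172)²) + (248530 + 130542)) = √((-12/7 - 6/7*29584) + 379072) = √((-12/7 - 177504/7) + 379072) = √(-177516/7 + 379072) = √(2475988/7) = 2*√4332979/7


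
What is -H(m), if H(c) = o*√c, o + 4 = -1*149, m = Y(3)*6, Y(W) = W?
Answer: 459*√2 ≈ 649.12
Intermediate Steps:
m = 18 (m = 3*6 = 18)
o = -153 (o = -4 - 1*149 = -4 - 149 = -153)
H(c) = -153*√c
-H(m) = -(-153)*√18 = -(-153)*3*√2 = -(-459)*√2 = 459*√2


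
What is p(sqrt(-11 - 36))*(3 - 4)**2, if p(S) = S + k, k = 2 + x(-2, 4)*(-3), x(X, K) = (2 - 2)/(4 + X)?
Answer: 2 + I*sqrt(47) ≈ 2.0 + 6.8557*I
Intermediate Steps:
x(X, K) = 0 (x(X, K) = 0/(4 + X) = 0)
k = 2 (k = 2 + 0*(-3) = 2 + 0 = 2)
p(S) = 2 + S (p(S) = S + 2 = 2 + S)
p(sqrt(-11 - 36))*(3 - 4)**2 = (2 + sqrt(-11 - 36))*(3 - 4)**2 = (2 + sqrt(-47))*(-1)**2 = (2 + I*sqrt(47))*1 = 2 + I*sqrt(47)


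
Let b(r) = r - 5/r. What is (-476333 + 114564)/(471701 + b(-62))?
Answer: -22429678/29241623 ≈ -0.76705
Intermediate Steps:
b(r) = r - 5/r
(-476333 + 114564)/(471701 + b(-62)) = (-476333 + 114564)/(471701 + (-62 - 5/(-62))) = -361769/(471701 + (-62 - 5*(-1/62))) = -361769/(471701 + (-62 + 5/62)) = -361769/(471701 - 3839/62) = -361769/29241623/62 = -361769*62/29241623 = -22429678/29241623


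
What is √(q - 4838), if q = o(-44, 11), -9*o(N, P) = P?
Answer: I*√43553/3 ≈ 69.565*I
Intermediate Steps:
o(N, P) = -P/9
q = -11/9 (q = -⅑*11 = -11/9 ≈ -1.2222)
√(q - 4838) = √(-11/9 - 4838) = √(-43553/9) = I*√43553/3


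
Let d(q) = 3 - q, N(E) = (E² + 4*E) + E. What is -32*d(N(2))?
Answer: 352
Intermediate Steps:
N(E) = E² + 5*E
-32*d(N(2)) = -32*(3 - 2*(5 + 2)) = -32*(3 - 2*7) = -32*(3 - 1*14) = -32*(3 - 14) = -32*(-11) = 352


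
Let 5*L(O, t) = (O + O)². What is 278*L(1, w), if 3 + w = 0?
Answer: 1112/5 ≈ 222.40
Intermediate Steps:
w = -3 (w = -3 + 0 = -3)
L(O, t) = 4*O²/5 (L(O, t) = (O + O)²/5 = (2*O)²/5 = (4*O²)/5 = 4*O²/5)
278*L(1, w) = 278*((⅘)*1²) = 278*((⅘)*1) = 278*(⅘) = 1112/5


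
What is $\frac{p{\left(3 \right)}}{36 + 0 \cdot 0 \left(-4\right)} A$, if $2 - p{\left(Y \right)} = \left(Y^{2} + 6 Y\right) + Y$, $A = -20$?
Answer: $\frac{140}{9} \approx 15.556$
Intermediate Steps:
$p{\left(Y \right)} = 2 - Y^{2} - 7 Y$ ($p{\left(Y \right)} = 2 - \left(\left(Y^{2} + 6 Y\right) + Y\right) = 2 - \left(Y^{2} + 7 Y\right) = 2 - Y^{2} - 7 Y$)
$\frac{p{\left(3 \right)}}{36 + 0 \cdot 0 \left(-4\right)} A = \frac{2 - 3^{2} - 21}{36 + 0 \cdot 0 \left(-4\right)} \left(-20\right) = \frac{2 - 9 - 21}{36 + 0 \left(-4\right)} \left(-20\right) = \frac{2 - 9 - 21}{36 + 0} \left(-20\right) = - \frac{28}{36} \left(-20\right) = \left(-28\right) \frac{1}{36} \left(-20\right) = \left(- \frac{7}{9}\right) \left(-20\right) = \frac{140}{9}$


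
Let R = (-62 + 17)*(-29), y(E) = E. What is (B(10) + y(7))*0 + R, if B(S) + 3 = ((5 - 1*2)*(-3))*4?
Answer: 1305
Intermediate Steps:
B(S) = -39 (B(S) = -3 + ((5 - 1*2)*(-3))*4 = -3 + ((5 - 2)*(-3))*4 = -3 + (3*(-3))*4 = -3 - 9*4 = -3 - 36 = -39)
R = 1305 (R = -45*(-29) = 1305)
(B(10) + y(7))*0 + R = (-39 + 7)*0 + 1305 = -32*0 + 1305 = 0 + 1305 = 1305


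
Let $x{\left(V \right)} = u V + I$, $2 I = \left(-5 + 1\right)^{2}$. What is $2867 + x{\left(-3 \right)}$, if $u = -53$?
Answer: $3034$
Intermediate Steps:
$I = 8$ ($I = \frac{\left(-5 + 1\right)^{2}}{2} = \frac{\left(-4\right)^{2}}{2} = \frac{1}{2} \cdot 16 = 8$)
$x{\left(V \right)} = 8 - 53 V$ ($x{\left(V \right)} = - 53 V + 8 = 8 - 53 V$)
$2867 + x{\left(-3 \right)} = 2867 + \left(8 - -159\right) = 2867 + \left(8 + 159\right) = 2867 + 167 = 3034$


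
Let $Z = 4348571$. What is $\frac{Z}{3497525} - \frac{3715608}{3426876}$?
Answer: $\frac{158881810333}{998798706825} \approx 0.15907$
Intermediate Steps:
$\frac{Z}{3497525} - \frac{3715608}{3426876} = \frac{4348571}{3497525} - \frac{3715608}{3426876} = 4348571 \cdot \frac{1}{3497525} - \frac{309634}{285573} = \frac{4348571}{3497525} - \frac{309634}{285573} = \frac{158881810333}{998798706825}$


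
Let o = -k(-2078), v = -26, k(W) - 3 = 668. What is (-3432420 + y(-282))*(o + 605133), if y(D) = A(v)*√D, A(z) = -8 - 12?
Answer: -2074767458040 - 12089240*I*√282 ≈ -2.0748e+12 - 2.0301e+8*I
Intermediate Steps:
k(W) = 671 (k(W) = 3 + 668 = 671)
A(z) = -20
o = -671 (o = -1*671 = -671)
y(D) = -20*√D
(-3432420 + y(-282))*(o + 605133) = (-3432420 - 20*I*√282)*(-671 + 605133) = (-3432420 - 20*I*√282)*604462 = -2074767458040 - 12089240*I*√282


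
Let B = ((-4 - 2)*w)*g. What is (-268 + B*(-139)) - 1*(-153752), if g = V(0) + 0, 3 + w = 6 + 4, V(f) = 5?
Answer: 182674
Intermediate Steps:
w = 7 (w = -3 + (6 + 4) = -3 + 10 = 7)
g = 5 (g = 5 + 0 = 5)
B = -210 (B = ((-4 - 2)*7)*5 = -6*7*5 = -42*5 = -210)
(-268 + B*(-139)) - 1*(-153752) = (-268 - 210*(-139)) - 1*(-153752) = (-268 + 29190) + 153752 = 28922 + 153752 = 182674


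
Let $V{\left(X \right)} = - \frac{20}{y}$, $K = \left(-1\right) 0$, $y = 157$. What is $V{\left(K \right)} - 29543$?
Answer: $- \frac{4638271}{157} \approx -29543.0$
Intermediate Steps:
$K = 0$
$V{\left(X \right)} = - \frac{20}{157}$
$V{\left(K \right)} - 29543 = - \frac{20}{157} - 29543 = - \frac{4638271}{157}$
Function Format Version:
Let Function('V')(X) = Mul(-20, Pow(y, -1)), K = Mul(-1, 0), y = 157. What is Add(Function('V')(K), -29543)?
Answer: Rational(-4638271, 157) ≈ -29543.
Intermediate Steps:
K = 0
Function('V')(X) = Rational(-20, 157) (Function('V')(X) = Mul(-20, Pow(157, -1)) = Mul(-20, Rational(1, 157)) = Rational(-20, 157))
Add(Function('V')(K), -29543) = Add(Rational(-20, 157), -29543) = Rational(-4638271, 157)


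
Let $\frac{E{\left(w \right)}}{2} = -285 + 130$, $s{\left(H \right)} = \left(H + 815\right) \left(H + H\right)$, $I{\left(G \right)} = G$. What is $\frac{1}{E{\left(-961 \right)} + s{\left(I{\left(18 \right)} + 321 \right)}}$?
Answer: $\frac{1}{782102} \approx 1.2786 \cdot 10^{-6}$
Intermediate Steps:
$s{\left(H \right)} = 2 H \left(815 + H\right)$ ($s{\left(H \right)} = \left(815 + H\right) 2 H = 2 H \left(815 + H\right)$)
$E{\left(w \right)} = -310$ ($E{\left(w \right)} = 2 \left(-285 + 130\right) = 2 \left(-155\right) = -310$)
$\frac{1}{E{\left(-961 \right)} + s{\left(I{\left(18 \right)} + 321 \right)}} = \frac{1}{-310 + 2 \left(18 + 321\right) \left(815 + \left(18 + 321\right)\right)} = \frac{1}{-310 + 2 \cdot 339 \left(815 + 339\right)} = \frac{1}{-310 + 2 \cdot 339 \cdot 1154} = \frac{1}{-310 + 782412} = \frac{1}{782102}$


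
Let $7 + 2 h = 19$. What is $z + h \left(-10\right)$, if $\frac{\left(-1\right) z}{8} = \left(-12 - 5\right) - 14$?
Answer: $188$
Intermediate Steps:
$h = 6$ ($h = - \frac{7}{2} + \frac{1}{2} \cdot 19 = - \frac{7}{2} + \frac{19}{2} = 6$)
$z = 248$ ($z = - 8 \left(\left(-12 - 5\right) - 14\right) = - 8 \left(-17 - 14\right) = \left(-8\right) \left(-31\right) = 248$)
$z + h \left(-10\right) = 248 + 6 \left(-10\right) = 248 - 60 = 188$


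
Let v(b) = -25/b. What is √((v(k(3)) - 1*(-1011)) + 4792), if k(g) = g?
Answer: 2*√13038/3 ≈ 76.123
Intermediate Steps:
√((v(k(3)) - 1*(-1011)) + 4792) = √((-25/3 - 1*(-1011)) + 4792) = √((-25*⅓ + 1011) + 4792) = √((-25/3 + 1011) + 4792) = √(3008/3 + 4792) = √(17384/3) = 2*√13038/3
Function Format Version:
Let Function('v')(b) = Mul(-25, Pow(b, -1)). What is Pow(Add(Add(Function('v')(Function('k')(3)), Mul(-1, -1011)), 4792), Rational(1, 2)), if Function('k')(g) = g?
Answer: Mul(Rational(2, 3), Pow(13038, Rational(1, 2))) ≈ 76.123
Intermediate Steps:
Pow(Add(Add(Function('v')(Function('k')(3)), Mul(-1, -1011)), 4792), Rational(1, 2)) = Pow(Add(Add(Mul(-25, Pow(3, -1)), Mul(-1, -1011)), 4792), Rational(1, 2)) = Pow(Add(Add(Mul(-25, Rational(1, 3)), 1011), 4792), Rational(1, 2)) = Pow(Add(Add(Rational(-25, 3), 1011), 4792), Rational(1, 2)) = Pow(Add(Rational(3008, 3), 4792), Rational(1, 2)) = Pow(Rational(17384, 3), Rational(1, 2)) = Mul(Rational(2, 3), Pow(13038, Rational(1, 2)))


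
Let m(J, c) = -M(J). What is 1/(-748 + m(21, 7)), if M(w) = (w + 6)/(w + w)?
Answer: -14/10481 ≈ -0.0013358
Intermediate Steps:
M(w) = (6 + w)/(2*w) (M(w) = (6 + w)/((2*w)) = (6 + w)*(1/(2*w)) = (6 + w)/(2*w))
m(J, c) = -(6 + J)/(2*J)
1/(-748 + m(21, 7)) = 1/(-748 + (½)*(-6 - 1*21)/21) = 1/(-748 + (½)*(1/21)*(-6 - 21)) = 1/(-748 + (½)*(1/21)*(-27)) = 1/(-748 - 9/14) = 1/(-10481/14) = -14/10481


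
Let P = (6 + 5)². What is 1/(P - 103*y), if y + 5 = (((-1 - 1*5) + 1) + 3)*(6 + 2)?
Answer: 1/2284 ≈ 0.00043783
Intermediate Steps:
P = 121 (P = 11² = 121)
y = -21 (y = -5 + (((-1 - 1*5) + 1) + 3)*(6 + 2) = -5 + (((-1 - 5) + 1) + 3)*8 = -5 + ((-6 + 1) + 3)*8 = -5 + (-5 + 3)*8 = -5 - 2*8 = -5 - 16 = -21)
1/(P - 103*y) = 1/(121 - 103*(-21)) = 1/(121 + 2163) = 1/2284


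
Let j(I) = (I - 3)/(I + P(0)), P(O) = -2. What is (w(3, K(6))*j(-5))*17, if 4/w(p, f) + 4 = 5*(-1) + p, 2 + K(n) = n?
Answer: -272/21 ≈ -12.952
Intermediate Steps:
K(n) = -2 + n
w(p, f) = 4/(-9 + p) (w(p, f) = 4/(-4 + (5*(-1) + p)) = 4/(-4 + (-5 + p)) = 4/(-9 + p))
j(I) = (-3 + I)/(-2 + I) (j(I) = (I - 3)/(I - 2) = (-3 + I)/(-2 + I))
(w(3, K(6))*j(-5))*17 = ((4/(-9 + 3))*((-3 - 5)/(-2 - 5)))*17 = ((4/(-6))*(-8/(-7)))*17 = ((4*(-1/6))*(-1/7*(-8)))*17 = -2/3*8/7*17 = -16/21*17 = -272/21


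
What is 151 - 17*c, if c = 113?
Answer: -1770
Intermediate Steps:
151 - 17*c = 151 - 17*113 = 151 - 1921 = -1770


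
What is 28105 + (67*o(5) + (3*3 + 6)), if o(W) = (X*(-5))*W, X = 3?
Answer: 23095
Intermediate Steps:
o(W) = -15*W (o(W) = (3*(-5))*W = -15*W)
28105 + (67*o(5) + (3*3 + 6)) = 28105 + (67*(-15*5) + (3*3 + 6)) = 28105 + (67*(-75) + (9 + 6)) = 28105 + (-5025 + 15) = 28105 - 5010 = 23095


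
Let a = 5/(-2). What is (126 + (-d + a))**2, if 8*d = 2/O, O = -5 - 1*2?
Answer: 11964681/784 ≈ 15261.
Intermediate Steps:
O = -7 (O = -5 - 2 = -7)
a = -5/2 (a = 5*(-1/2) = -5/2 ≈ -2.5000)
d = -1/28 (d = (2/(-7))/8 = (2*(-1/7))/8 = (1/8)*(-2/7) = -1/28 ≈ -0.035714)
(126 + (-d + a))**2 = (126 + (-1*(-1/28) - 5/2))**2 = (126 + (1/28 - 5/2))**2 = (126 - 69/28)**2 = (3459/28)**2 = 11964681/784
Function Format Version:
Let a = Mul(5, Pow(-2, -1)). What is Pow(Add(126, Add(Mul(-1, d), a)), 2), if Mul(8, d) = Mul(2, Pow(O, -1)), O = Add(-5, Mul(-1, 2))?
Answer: Rational(11964681, 784) ≈ 15261.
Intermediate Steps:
O = -7 (O = Add(-5, -2) = -7)
a = Rational(-5, 2) (a = Mul(5, Rational(-1, 2)) = Rational(-5, 2) ≈ -2.5000)
d = Rational(-1, 28) (d = Mul(Rational(1, 8), Mul(2, Pow(-7, -1))) = Mul(Rational(1, 8), Mul(2, Rational(-1, 7))) = Mul(Rational(1, 8), Rational(-2, 7)) = Rational(-1, 28) ≈ -0.035714)
Pow(Add(126, Add(Mul(-1, d), a)), 2) = Pow(Add(126, Add(Mul(-1, Rational(-1, 28)), Rational(-5, 2))), 2) = Pow(Add(126, Add(Rational(1, 28), Rational(-5, 2))), 2) = Pow(Add(126, Rational(-69, 28)), 2) = Pow(Rational(3459, 28), 2) = Rational(11964681, 784)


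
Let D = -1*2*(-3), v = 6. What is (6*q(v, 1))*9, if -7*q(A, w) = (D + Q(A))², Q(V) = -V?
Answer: 0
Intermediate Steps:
D = 6 (D = -2*(-3) = 6)
q(A, w) = -(6 - A)²/7
(6*q(v, 1))*9 = (6*(-(-6 + 6)²/7))*9 = (6*(-⅐*0²))*9 = (6*(-⅐*0))*9 = (6*0)*9 = 0*9 = 0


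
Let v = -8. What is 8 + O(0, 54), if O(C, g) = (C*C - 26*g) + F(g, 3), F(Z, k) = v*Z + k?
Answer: -1825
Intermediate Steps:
F(Z, k) = k - 8*Z (F(Z, k) = -8*Z + k = k - 8*Z)
O(C, g) = 3 + C² - 34*g (O(C, g) = (C*C - 26*g) + (3 - 8*g) = (C² - 26*g) + (3 - 8*g) = 3 + C² - 34*g)
8 + O(0, 54) = 8 + (3 + 0² - 34*54) = 8 + (3 + 0 - 1836) = 8 - 1833 = -1825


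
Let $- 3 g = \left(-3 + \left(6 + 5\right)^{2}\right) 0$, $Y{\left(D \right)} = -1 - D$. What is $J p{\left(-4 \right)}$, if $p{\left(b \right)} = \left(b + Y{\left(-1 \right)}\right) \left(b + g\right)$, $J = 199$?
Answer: $3184$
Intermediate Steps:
$g = 0$ ($g = - \frac{\left(-3 + \left(6 + 5\right)^{2}\right) 0}{3} = - \frac{\left(-3 + 11^{2}\right) 0}{3} = - \frac{\left(-3 + 121\right) 0}{3} = - \frac{118 \cdot 0}{3} = \left(- \frac{1}{3}\right) 0 = 0$)
$p{\left(b \right)} = b^{2}$ ($p{\left(b \right)} = \left(b - 0\right) \left(b + 0\right) = \left(b + \left(-1 + 1\right)\right) b = \left(b + 0\right) b = b b = b^{2}$)
$J p{\left(-4 \right)} = 199 \left(-4\right)^{2} = 199 \cdot 16 = 3184$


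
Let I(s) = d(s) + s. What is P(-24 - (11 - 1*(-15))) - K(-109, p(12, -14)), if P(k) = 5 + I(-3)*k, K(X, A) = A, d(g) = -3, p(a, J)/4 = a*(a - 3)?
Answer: -127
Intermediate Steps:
p(a, J) = 4*a*(-3 + a) (p(a, J) = 4*(a*(a - 3)) = 4*(a*(-3 + a)) = 4*a*(-3 + a))
I(s) = -3 + s
P(k) = 5 - 6*k (P(k) = 5 + (-3 - 3)*k = 5 - 6*k)
P(-24 - (11 - 1*(-15))) - K(-109, p(12, -14)) = (5 - 6*(-24 - (11 - 1*(-15)))) - 4*12*(-3 + 12) = (5 - 6*(-24 - (11 + 15))) - 4*12*9 = (5 - 6*(-24 - 1*26)) - 1*432 = (5 - 6*(-24 - 26)) - 432 = (5 - 6*(-50)) - 432 = (5 + 300) - 432 = 305 - 432 = -127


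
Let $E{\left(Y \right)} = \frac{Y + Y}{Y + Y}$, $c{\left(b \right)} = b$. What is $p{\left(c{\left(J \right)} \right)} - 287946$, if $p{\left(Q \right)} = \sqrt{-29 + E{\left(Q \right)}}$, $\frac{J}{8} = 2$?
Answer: $-287946 + 2 i \sqrt{7} \approx -2.8795 \cdot 10^{5} + 5.2915 i$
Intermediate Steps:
$J = 16$ ($J = 8 \cdot 2 = 16$)
$E{\left(Y \right)} = 1$ ($E{\left(Y \right)} = \frac{2 Y}{2 Y} = 2 Y \frac{1}{2 Y} = 1$)
$p{\left(Q \right)} = 2 i \sqrt{7}$ ($p{\left(Q \right)} = \sqrt{-29 + 1} = \sqrt{-28} = 2 i \sqrt{7}$)
$p{\left(c{\left(J \right)} \right)} - 287946 = 2 i \sqrt{7} - 287946 = -287946 + 2 i \sqrt{7}$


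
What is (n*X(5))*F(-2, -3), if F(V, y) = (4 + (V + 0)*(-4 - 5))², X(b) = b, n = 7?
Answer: 16940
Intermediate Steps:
F(V, y) = (4 - 9*V)² (F(V, y) = (4 + V*(-9))² = (4 - 9*V)²)
(n*X(5))*F(-2, -3) = (7*5)*(-4 + 9*(-2))² = 35*(-4 - 18)² = 35*(-22)² = 35*484 = 16940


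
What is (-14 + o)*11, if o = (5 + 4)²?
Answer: 737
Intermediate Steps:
o = 81 (o = 9² = 81)
(-14 + o)*11 = (-14 + 81)*11 = 67*11 = 737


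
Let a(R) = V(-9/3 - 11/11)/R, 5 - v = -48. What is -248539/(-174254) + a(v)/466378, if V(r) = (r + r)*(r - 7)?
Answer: 279245944849/195782558938 ≈ 1.4263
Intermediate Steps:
v = 53 (v = 5 - 1*(-48) = 5 + 48 = 53)
V(r) = 2*r*(-7 + r) (V(r) = (2*r)*(-7 + r) = 2*r*(-7 + r))
a(R) = 88/R (a(R) = (2*(-9/3 - 11/11)*(-7 + (-9/3 - 11/11)))/R = (2*(-9*⅓ - 11*1/11)*(-7 + (-9*⅓ - 11*1/11)))/R = (2*(-3 - 1)*(-7 + (-3 - 1)))/R = (2*(-4)*(-7 - 4))/R = (2*(-4)*(-11))/R = 88/R)
-248539/(-174254) + a(v)/466378 = -248539/(-174254) + (88/53)/466378 = -248539*(-1/174254) + (88*(1/53))*(1/466378) = 248539/174254 + (88/53)*(1/466378) = 248539/174254 + 4/1123547 = 279245944849/195782558938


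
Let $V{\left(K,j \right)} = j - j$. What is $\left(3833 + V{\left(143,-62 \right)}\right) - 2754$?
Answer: $1079$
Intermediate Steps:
$V{\left(K,j \right)} = 0$
$\left(3833 + V{\left(143,-62 \right)}\right) - 2754 = \left(3833 + 0\right) - 2754 = 3833 - 2754 = 1079$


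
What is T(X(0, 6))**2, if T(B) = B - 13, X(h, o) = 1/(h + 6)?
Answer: 5929/36 ≈ 164.69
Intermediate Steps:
X(h, o) = 1/(6 + h)
T(B) = -13 + B
T(X(0, 6))**2 = (-13 + 1/(6 + 0))**2 = (-13 + 1/6)**2 = (-77/6)**2 = 5929/36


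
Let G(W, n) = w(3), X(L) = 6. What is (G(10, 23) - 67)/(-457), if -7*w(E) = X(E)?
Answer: 475/3199 ≈ 0.14848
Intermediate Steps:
w(E) = -6/7 (w(E) = -⅐*6 = -6/7)
G(W, n) = -6/7
(G(10, 23) - 67)/(-457) = (-6/7 - 67)/(-457) = -475/7*(-1/457) = 475/3199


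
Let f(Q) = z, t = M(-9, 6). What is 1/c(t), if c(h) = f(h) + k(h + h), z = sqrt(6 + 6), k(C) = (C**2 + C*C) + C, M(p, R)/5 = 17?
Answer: 28985/1680260444 - sqrt(3)/1680260444 ≈ 1.7249e-5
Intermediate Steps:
M(p, R) = 85 (M(p, R) = 5*17 = 85)
t = 85
k(C) = C + 2*C**2 (k(C) = (C**2 + C**2) + C = 2*C**2 + C = C + 2*C**2)
z = 2*sqrt(3) (z = sqrt(12) = 2*sqrt(3) ≈ 3.4641)
f(Q) = 2*sqrt(3)
c(h) = 2*sqrt(3) + 2*h*(1 + 4*h) (c(h) = 2*sqrt(3) + (h + h)*(1 + 2*(h + h)) = 2*sqrt(3) + (2*h)*(1 + 2*(2*h)) = 2*sqrt(3) + (2*h)*(1 + 4*h) = 2*sqrt(3) + 2*h*(1 + 4*h))
1/c(t) = 1/(2*sqrt(3) + 2*85*(1 + 4*85)) = 1/(2*sqrt(3) + 2*85*(1 + 340)) = 1/(2*sqrt(3) + 2*85*341) = 1/(2*sqrt(3) + 57970) = 1/(57970 + 2*sqrt(3))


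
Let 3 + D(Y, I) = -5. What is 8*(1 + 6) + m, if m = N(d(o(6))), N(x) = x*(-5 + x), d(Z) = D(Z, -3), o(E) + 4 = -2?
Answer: 160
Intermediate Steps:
o(E) = -6 (o(E) = -4 - 2 = -6)
D(Y, I) = -8 (D(Y, I) = -3 - 5 = -8)
d(Z) = -8
m = 104 (m = -8*(-5 - 8) = -8*(-13) = 104)
8*(1 + 6) + m = 8*(1 + 6) + 104 = 8*7 + 104 = 56 + 104 = 160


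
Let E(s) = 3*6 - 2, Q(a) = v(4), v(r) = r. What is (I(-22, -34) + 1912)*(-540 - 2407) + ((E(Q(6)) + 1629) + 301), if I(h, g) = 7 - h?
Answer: -5718181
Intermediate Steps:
Q(a) = 4
E(s) = 16 (E(s) = 18 - 2 = 16)
(I(-22, -34) + 1912)*(-540 - 2407) + ((E(Q(6)) + 1629) + 301) = ((7 - 1*(-22)) + 1912)*(-540 - 2407) + ((16 + 1629) + 301) = ((7 + 22) + 1912)*(-2947) + (1645 + 301) = (29 + 1912)*(-2947) + 1946 = 1941*(-2947) + 1946 = -5720127 + 1946 = -5718181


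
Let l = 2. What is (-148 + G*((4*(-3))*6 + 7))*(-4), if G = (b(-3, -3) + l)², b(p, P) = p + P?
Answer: 4752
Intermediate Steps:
b(p, P) = P + p
G = 16 (G = ((-3 - 3) + 2)² = (-6 + 2)² = (-4)² = 16)
(-148 + G*((4*(-3))*6 + 7))*(-4) = (-148 + 16*((4*(-3))*6 + 7))*(-4) = (-148 + 16*(-12*6 + 7))*(-4) = (-148 + 16*(-72 + 7))*(-4) = (-148 + 16*(-65))*(-4) = (-148 - 1040)*(-4) = -1188*(-4) = 4752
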